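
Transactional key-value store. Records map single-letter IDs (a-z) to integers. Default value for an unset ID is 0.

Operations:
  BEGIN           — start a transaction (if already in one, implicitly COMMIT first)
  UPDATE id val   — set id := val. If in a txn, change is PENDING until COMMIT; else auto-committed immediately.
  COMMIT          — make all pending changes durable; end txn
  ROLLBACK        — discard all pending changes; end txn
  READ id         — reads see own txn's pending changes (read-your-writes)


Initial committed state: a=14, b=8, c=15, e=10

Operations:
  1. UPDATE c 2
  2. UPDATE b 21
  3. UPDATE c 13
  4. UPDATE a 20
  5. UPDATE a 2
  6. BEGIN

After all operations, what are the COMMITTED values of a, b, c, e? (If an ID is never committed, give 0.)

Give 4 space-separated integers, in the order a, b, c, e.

Answer: 2 21 13 10

Derivation:
Initial committed: {a=14, b=8, c=15, e=10}
Op 1: UPDATE c=2 (auto-commit; committed c=2)
Op 2: UPDATE b=21 (auto-commit; committed b=21)
Op 3: UPDATE c=13 (auto-commit; committed c=13)
Op 4: UPDATE a=20 (auto-commit; committed a=20)
Op 5: UPDATE a=2 (auto-commit; committed a=2)
Op 6: BEGIN: in_txn=True, pending={}
Final committed: {a=2, b=21, c=13, e=10}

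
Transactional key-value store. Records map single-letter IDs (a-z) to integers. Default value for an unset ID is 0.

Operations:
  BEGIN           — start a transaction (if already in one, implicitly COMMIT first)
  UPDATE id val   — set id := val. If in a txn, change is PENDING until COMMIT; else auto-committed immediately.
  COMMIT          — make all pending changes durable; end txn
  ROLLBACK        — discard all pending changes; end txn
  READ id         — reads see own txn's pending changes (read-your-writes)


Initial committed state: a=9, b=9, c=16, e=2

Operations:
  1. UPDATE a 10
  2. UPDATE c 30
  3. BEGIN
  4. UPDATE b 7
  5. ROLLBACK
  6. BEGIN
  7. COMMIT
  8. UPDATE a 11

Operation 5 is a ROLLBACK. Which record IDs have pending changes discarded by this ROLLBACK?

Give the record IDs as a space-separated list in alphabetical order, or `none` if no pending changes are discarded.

Answer: b

Derivation:
Initial committed: {a=9, b=9, c=16, e=2}
Op 1: UPDATE a=10 (auto-commit; committed a=10)
Op 2: UPDATE c=30 (auto-commit; committed c=30)
Op 3: BEGIN: in_txn=True, pending={}
Op 4: UPDATE b=7 (pending; pending now {b=7})
Op 5: ROLLBACK: discarded pending ['b']; in_txn=False
Op 6: BEGIN: in_txn=True, pending={}
Op 7: COMMIT: merged [] into committed; committed now {a=10, b=9, c=30, e=2}
Op 8: UPDATE a=11 (auto-commit; committed a=11)
ROLLBACK at op 5 discards: ['b']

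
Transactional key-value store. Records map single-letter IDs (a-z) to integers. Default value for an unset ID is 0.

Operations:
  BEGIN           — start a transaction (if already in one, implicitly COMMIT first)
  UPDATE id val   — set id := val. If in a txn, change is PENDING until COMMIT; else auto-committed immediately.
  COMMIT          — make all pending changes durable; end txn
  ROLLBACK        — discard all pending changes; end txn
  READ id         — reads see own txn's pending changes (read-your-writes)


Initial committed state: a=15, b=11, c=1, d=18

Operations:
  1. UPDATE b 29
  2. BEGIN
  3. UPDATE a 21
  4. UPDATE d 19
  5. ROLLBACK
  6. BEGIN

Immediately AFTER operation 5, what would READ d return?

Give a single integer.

Answer: 18

Derivation:
Initial committed: {a=15, b=11, c=1, d=18}
Op 1: UPDATE b=29 (auto-commit; committed b=29)
Op 2: BEGIN: in_txn=True, pending={}
Op 3: UPDATE a=21 (pending; pending now {a=21})
Op 4: UPDATE d=19 (pending; pending now {a=21, d=19})
Op 5: ROLLBACK: discarded pending ['a', 'd']; in_txn=False
After op 5: visible(d) = 18 (pending={}, committed={a=15, b=29, c=1, d=18})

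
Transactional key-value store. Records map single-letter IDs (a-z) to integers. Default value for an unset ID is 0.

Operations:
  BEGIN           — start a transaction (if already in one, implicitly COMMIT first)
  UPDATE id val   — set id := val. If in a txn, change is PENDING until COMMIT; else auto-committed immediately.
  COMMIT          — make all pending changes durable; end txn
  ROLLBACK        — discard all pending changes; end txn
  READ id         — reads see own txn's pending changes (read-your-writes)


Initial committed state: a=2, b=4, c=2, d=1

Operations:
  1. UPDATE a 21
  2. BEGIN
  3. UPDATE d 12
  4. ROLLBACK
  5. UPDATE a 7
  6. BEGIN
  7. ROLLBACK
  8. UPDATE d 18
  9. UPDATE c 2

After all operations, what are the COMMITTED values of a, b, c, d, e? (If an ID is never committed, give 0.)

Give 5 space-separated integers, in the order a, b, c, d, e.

Initial committed: {a=2, b=4, c=2, d=1}
Op 1: UPDATE a=21 (auto-commit; committed a=21)
Op 2: BEGIN: in_txn=True, pending={}
Op 3: UPDATE d=12 (pending; pending now {d=12})
Op 4: ROLLBACK: discarded pending ['d']; in_txn=False
Op 5: UPDATE a=7 (auto-commit; committed a=7)
Op 6: BEGIN: in_txn=True, pending={}
Op 7: ROLLBACK: discarded pending []; in_txn=False
Op 8: UPDATE d=18 (auto-commit; committed d=18)
Op 9: UPDATE c=2 (auto-commit; committed c=2)
Final committed: {a=7, b=4, c=2, d=18}

Answer: 7 4 2 18 0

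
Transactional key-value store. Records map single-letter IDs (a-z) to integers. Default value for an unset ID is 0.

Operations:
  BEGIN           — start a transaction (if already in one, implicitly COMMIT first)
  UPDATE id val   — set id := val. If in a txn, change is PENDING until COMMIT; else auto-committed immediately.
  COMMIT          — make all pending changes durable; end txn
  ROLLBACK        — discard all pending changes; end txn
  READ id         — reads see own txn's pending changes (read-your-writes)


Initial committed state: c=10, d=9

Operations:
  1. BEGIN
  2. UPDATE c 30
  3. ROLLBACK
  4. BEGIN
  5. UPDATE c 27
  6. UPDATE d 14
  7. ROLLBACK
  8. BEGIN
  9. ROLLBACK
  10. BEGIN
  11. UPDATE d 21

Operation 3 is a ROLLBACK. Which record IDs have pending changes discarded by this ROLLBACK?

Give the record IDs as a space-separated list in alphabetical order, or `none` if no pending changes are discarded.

Answer: c

Derivation:
Initial committed: {c=10, d=9}
Op 1: BEGIN: in_txn=True, pending={}
Op 2: UPDATE c=30 (pending; pending now {c=30})
Op 3: ROLLBACK: discarded pending ['c']; in_txn=False
Op 4: BEGIN: in_txn=True, pending={}
Op 5: UPDATE c=27 (pending; pending now {c=27})
Op 6: UPDATE d=14 (pending; pending now {c=27, d=14})
Op 7: ROLLBACK: discarded pending ['c', 'd']; in_txn=False
Op 8: BEGIN: in_txn=True, pending={}
Op 9: ROLLBACK: discarded pending []; in_txn=False
Op 10: BEGIN: in_txn=True, pending={}
Op 11: UPDATE d=21 (pending; pending now {d=21})
ROLLBACK at op 3 discards: ['c']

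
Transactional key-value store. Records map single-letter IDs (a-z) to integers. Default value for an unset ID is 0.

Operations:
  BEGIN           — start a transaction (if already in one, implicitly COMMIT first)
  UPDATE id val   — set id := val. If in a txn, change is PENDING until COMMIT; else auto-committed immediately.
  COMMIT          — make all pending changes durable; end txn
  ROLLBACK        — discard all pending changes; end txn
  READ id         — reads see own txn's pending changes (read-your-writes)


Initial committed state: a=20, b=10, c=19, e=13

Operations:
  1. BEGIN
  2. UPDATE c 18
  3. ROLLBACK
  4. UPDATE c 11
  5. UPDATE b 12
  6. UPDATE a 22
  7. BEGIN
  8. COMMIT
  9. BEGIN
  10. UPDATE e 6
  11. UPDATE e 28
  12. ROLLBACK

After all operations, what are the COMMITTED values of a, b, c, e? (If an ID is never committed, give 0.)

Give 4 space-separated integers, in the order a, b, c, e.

Answer: 22 12 11 13

Derivation:
Initial committed: {a=20, b=10, c=19, e=13}
Op 1: BEGIN: in_txn=True, pending={}
Op 2: UPDATE c=18 (pending; pending now {c=18})
Op 3: ROLLBACK: discarded pending ['c']; in_txn=False
Op 4: UPDATE c=11 (auto-commit; committed c=11)
Op 5: UPDATE b=12 (auto-commit; committed b=12)
Op 6: UPDATE a=22 (auto-commit; committed a=22)
Op 7: BEGIN: in_txn=True, pending={}
Op 8: COMMIT: merged [] into committed; committed now {a=22, b=12, c=11, e=13}
Op 9: BEGIN: in_txn=True, pending={}
Op 10: UPDATE e=6 (pending; pending now {e=6})
Op 11: UPDATE e=28 (pending; pending now {e=28})
Op 12: ROLLBACK: discarded pending ['e']; in_txn=False
Final committed: {a=22, b=12, c=11, e=13}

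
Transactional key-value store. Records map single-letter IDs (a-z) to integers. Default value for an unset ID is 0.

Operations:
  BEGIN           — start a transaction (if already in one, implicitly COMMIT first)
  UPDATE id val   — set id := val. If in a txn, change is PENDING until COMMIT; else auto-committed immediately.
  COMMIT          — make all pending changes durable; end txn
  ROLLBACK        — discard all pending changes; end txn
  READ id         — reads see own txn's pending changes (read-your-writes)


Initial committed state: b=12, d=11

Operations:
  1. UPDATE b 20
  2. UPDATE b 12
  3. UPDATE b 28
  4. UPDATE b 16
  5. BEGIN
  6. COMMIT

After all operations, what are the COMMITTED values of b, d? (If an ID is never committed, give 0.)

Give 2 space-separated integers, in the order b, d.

Initial committed: {b=12, d=11}
Op 1: UPDATE b=20 (auto-commit; committed b=20)
Op 2: UPDATE b=12 (auto-commit; committed b=12)
Op 3: UPDATE b=28 (auto-commit; committed b=28)
Op 4: UPDATE b=16 (auto-commit; committed b=16)
Op 5: BEGIN: in_txn=True, pending={}
Op 6: COMMIT: merged [] into committed; committed now {b=16, d=11}
Final committed: {b=16, d=11}

Answer: 16 11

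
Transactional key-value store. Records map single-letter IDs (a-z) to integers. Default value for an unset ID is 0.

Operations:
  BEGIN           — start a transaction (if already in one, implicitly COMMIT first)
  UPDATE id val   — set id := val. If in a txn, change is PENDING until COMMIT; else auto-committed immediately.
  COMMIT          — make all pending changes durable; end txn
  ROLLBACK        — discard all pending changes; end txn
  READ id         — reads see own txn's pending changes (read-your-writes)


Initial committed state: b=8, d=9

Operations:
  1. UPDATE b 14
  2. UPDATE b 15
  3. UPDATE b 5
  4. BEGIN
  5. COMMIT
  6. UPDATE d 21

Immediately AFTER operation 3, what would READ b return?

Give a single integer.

Answer: 5

Derivation:
Initial committed: {b=8, d=9}
Op 1: UPDATE b=14 (auto-commit; committed b=14)
Op 2: UPDATE b=15 (auto-commit; committed b=15)
Op 3: UPDATE b=5 (auto-commit; committed b=5)
After op 3: visible(b) = 5 (pending={}, committed={b=5, d=9})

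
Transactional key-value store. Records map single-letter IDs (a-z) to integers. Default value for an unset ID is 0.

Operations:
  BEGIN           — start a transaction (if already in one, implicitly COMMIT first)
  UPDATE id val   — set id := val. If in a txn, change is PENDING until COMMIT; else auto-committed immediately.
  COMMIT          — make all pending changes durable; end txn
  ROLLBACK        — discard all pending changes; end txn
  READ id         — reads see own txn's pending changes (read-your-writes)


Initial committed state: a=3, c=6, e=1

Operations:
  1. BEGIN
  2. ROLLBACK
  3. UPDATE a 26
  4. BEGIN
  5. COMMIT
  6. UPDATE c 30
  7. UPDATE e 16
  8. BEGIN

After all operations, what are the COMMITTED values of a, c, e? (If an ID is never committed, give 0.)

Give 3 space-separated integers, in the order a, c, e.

Answer: 26 30 16

Derivation:
Initial committed: {a=3, c=6, e=1}
Op 1: BEGIN: in_txn=True, pending={}
Op 2: ROLLBACK: discarded pending []; in_txn=False
Op 3: UPDATE a=26 (auto-commit; committed a=26)
Op 4: BEGIN: in_txn=True, pending={}
Op 5: COMMIT: merged [] into committed; committed now {a=26, c=6, e=1}
Op 6: UPDATE c=30 (auto-commit; committed c=30)
Op 7: UPDATE e=16 (auto-commit; committed e=16)
Op 8: BEGIN: in_txn=True, pending={}
Final committed: {a=26, c=30, e=16}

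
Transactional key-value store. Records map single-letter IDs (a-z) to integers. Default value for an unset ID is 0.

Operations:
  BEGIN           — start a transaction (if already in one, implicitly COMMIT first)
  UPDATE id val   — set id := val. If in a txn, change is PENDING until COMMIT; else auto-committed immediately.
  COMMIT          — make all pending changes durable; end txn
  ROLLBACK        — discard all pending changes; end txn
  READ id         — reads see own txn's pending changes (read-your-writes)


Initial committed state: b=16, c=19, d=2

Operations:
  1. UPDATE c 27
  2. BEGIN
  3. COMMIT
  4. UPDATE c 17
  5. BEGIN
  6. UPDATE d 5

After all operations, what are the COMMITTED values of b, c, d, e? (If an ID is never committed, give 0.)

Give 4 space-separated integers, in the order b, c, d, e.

Answer: 16 17 2 0

Derivation:
Initial committed: {b=16, c=19, d=2}
Op 1: UPDATE c=27 (auto-commit; committed c=27)
Op 2: BEGIN: in_txn=True, pending={}
Op 3: COMMIT: merged [] into committed; committed now {b=16, c=27, d=2}
Op 4: UPDATE c=17 (auto-commit; committed c=17)
Op 5: BEGIN: in_txn=True, pending={}
Op 6: UPDATE d=5 (pending; pending now {d=5})
Final committed: {b=16, c=17, d=2}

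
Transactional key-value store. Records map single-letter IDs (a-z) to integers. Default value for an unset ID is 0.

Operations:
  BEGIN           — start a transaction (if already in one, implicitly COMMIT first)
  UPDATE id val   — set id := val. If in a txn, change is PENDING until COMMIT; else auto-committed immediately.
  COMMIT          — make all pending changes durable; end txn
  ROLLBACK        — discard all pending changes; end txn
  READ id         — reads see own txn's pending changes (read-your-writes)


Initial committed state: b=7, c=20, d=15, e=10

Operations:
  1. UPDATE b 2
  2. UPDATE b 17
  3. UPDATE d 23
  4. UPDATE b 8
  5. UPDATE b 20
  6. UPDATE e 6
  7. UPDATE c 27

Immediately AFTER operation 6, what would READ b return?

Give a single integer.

Answer: 20

Derivation:
Initial committed: {b=7, c=20, d=15, e=10}
Op 1: UPDATE b=2 (auto-commit; committed b=2)
Op 2: UPDATE b=17 (auto-commit; committed b=17)
Op 3: UPDATE d=23 (auto-commit; committed d=23)
Op 4: UPDATE b=8 (auto-commit; committed b=8)
Op 5: UPDATE b=20 (auto-commit; committed b=20)
Op 6: UPDATE e=6 (auto-commit; committed e=6)
After op 6: visible(b) = 20 (pending={}, committed={b=20, c=20, d=23, e=6})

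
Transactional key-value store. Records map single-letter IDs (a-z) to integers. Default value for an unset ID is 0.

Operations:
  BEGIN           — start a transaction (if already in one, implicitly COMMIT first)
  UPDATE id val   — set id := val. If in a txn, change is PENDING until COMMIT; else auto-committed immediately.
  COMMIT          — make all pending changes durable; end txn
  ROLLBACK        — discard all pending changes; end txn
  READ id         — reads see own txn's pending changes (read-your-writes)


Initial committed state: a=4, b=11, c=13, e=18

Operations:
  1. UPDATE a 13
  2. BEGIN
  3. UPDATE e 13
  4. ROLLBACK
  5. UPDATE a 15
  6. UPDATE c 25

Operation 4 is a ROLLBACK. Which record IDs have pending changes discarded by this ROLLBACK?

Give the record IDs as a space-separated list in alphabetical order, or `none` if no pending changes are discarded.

Answer: e

Derivation:
Initial committed: {a=4, b=11, c=13, e=18}
Op 1: UPDATE a=13 (auto-commit; committed a=13)
Op 2: BEGIN: in_txn=True, pending={}
Op 3: UPDATE e=13 (pending; pending now {e=13})
Op 4: ROLLBACK: discarded pending ['e']; in_txn=False
Op 5: UPDATE a=15 (auto-commit; committed a=15)
Op 6: UPDATE c=25 (auto-commit; committed c=25)
ROLLBACK at op 4 discards: ['e']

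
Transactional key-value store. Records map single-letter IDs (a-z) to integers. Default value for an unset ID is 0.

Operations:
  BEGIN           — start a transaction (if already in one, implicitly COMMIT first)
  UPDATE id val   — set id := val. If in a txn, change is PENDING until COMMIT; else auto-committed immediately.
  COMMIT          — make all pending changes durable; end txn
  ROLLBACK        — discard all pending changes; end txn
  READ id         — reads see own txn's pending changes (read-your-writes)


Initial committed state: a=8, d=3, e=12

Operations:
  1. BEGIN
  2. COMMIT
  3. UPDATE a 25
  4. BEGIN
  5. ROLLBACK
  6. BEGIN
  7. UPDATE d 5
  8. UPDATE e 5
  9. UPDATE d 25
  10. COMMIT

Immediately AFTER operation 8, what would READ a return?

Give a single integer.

Answer: 25

Derivation:
Initial committed: {a=8, d=3, e=12}
Op 1: BEGIN: in_txn=True, pending={}
Op 2: COMMIT: merged [] into committed; committed now {a=8, d=3, e=12}
Op 3: UPDATE a=25 (auto-commit; committed a=25)
Op 4: BEGIN: in_txn=True, pending={}
Op 5: ROLLBACK: discarded pending []; in_txn=False
Op 6: BEGIN: in_txn=True, pending={}
Op 7: UPDATE d=5 (pending; pending now {d=5})
Op 8: UPDATE e=5 (pending; pending now {d=5, e=5})
After op 8: visible(a) = 25 (pending={d=5, e=5}, committed={a=25, d=3, e=12})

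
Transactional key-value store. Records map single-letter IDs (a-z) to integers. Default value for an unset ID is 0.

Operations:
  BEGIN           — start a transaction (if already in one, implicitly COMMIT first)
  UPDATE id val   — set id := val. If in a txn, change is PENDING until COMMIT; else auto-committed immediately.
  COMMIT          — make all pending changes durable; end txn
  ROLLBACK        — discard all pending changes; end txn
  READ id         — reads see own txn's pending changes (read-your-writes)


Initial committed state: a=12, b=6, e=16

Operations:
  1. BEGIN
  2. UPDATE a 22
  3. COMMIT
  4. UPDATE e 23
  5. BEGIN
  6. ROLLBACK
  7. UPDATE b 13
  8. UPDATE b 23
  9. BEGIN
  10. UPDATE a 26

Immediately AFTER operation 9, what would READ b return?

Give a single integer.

Answer: 23

Derivation:
Initial committed: {a=12, b=6, e=16}
Op 1: BEGIN: in_txn=True, pending={}
Op 2: UPDATE a=22 (pending; pending now {a=22})
Op 3: COMMIT: merged ['a'] into committed; committed now {a=22, b=6, e=16}
Op 4: UPDATE e=23 (auto-commit; committed e=23)
Op 5: BEGIN: in_txn=True, pending={}
Op 6: ROLLBACK: discarded pending []; in_txn=False
Op 7: UPDATE b=13 (auto-commit; committed b=13)
Op 8: UPDATE b=23 (auto-commit; committed b=23)
Op 9: BEGIN: in_txn=True, pending={}
After op 9: visible(b) = 23 (pending={}, committed={a=22, b=23, e=23})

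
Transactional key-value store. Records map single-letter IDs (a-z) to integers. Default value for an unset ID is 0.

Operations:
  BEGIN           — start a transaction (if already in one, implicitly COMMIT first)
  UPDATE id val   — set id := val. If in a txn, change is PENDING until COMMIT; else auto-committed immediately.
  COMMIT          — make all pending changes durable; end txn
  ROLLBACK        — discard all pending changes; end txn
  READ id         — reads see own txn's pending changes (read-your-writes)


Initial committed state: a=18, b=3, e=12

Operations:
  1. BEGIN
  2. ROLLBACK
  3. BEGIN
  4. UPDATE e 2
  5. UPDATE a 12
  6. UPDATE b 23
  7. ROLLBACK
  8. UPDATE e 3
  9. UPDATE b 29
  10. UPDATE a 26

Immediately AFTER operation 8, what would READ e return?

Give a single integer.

Initial committed: {a=18, b=3, e=12}
Op 1: BEGIN: in_txn=True, pending={}
Op 2: ROLLBACK: discarded pending []; in_txn=False
Op 3: BEGIN: in_txn=True, pending={}
Op 4: UPDATE e=2 (pending; pending now {e=2})
Op 5: UPDATE a=12 (pending; pending now {a=12, e=2})
Op 6: UPDATE b=23 (pending; pending now {a=12, b=23, e=2})
Op 7: ROLLBACK: discarded pending ['a', 'b', 'e']; in_txn=False
Op 8: UPDATE e=3 (auto-commit; committed e=3)
After op 8: visible(e) = 3 (pending={}, committed={a=18, b=3, e=3})

Answer: 3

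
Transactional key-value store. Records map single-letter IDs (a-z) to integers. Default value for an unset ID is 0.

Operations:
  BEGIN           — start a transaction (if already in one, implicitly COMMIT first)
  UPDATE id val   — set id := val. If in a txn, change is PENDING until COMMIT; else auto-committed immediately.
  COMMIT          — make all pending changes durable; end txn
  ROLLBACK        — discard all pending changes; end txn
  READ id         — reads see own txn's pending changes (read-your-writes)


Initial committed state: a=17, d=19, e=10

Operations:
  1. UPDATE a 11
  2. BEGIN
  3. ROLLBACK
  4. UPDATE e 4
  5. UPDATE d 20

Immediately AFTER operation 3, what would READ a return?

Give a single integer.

Initial committed: {a=17, d=19, e=10}
Op 1: UPDATE a=11 (auto-commit; committed a=11)
Op 2: BEGIN: in_txn=True, pending={}
Op 3: ROLLBACK: discarded pending []; in_txn=False
After op 3: visible(a) = 11 (pending={}, committed={a=11, d=19, e=10})

Answer: 11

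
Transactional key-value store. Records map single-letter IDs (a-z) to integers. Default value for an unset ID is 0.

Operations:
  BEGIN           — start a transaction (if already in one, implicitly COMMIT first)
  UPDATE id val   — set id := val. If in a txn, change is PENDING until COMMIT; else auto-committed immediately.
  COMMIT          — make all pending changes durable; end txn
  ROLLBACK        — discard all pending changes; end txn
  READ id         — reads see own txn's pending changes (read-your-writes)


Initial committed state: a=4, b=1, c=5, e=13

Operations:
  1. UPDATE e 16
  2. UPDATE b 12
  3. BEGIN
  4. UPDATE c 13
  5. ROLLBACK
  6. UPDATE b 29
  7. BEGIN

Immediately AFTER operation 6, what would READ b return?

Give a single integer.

Initial committed: {a=4, b=1, c=5, e=13}
Op 1: UPDATE e=16 (auto-commit; committed e=16)
Op 2: UPDATE b=12 (auto-commit; committed b=12)
Op 3: BEGIN: in_txn=True, pending={}
Op 4: UPDATE c=13 (pending; pending now {c=13})
Op 5: ROLLBACK: discarded pending ['c']; in_txn=False
Op 6: UPDATE b=29 (auto-commit; committed b=29)
After op 6: visible(b) = 29 (pending={}, committed={a=4, b=29, c=5, e=16})

Answer: 29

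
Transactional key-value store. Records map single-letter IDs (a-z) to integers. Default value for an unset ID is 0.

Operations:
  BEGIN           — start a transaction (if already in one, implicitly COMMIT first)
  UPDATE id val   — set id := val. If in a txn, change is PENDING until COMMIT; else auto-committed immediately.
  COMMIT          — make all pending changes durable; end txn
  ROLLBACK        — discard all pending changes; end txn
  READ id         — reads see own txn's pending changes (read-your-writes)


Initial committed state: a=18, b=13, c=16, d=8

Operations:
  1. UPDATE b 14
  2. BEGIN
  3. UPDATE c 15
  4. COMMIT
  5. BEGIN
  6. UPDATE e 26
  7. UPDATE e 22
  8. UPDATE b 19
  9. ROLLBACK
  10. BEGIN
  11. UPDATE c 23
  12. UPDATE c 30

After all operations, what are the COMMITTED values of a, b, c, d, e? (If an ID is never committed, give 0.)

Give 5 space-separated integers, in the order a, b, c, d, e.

Initial committed: {a=18, b=13, c=16, d=8}
Op 1: UPDATE b=14 (auto-commit; committed b=14)
Op 2: BEGIN: in_txn=True, pending={}
Op 3: UPDATE c=15 (pending; pending now {c=15})
Op 4: COMMIT: merged ['c'] into committed; committed now {a=18, b=14, c=15, d=8}
Op 5: BEGIN: in_txn=True, pending={}
Op 6: UPDATE e=26 (pending; pending now {e=26})
Op 7: UPDATE e=22 (pending; pending now {e=22})
Op 8: UPDATE b=19 (pending; pending now {b=19, e=22})
Op 9: ROLLBACK: discarded pending ['b', 'e']; in_txn=False
Op 10: BEGIN: in_txn=True, pending={}
Op 11: UPDATE c=23 (pending; pending now {c=23})
Op 12: UPDATE c=30 (pending; pending now {c=30})
Final committed: {a=18, b=14, c=15, d=8}

Answer: 18 14 15 8 0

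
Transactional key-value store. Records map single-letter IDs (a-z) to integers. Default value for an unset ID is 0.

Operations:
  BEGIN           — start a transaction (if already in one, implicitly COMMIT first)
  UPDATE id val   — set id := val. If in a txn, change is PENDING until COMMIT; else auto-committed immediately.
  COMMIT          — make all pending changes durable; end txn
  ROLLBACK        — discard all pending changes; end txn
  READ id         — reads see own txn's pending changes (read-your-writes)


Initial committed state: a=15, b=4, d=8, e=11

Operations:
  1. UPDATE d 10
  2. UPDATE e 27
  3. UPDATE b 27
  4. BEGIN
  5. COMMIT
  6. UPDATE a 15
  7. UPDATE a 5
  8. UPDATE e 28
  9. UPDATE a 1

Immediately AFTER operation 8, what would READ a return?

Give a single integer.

Answer: 5

Derivation:
Initial committed: {a=15, b=4, d=8, e=11}
Op 1: UPDATE d=10 (auto-commit; committed d=10)
Op 2: UPDATE e=27 (auto-commit; committed e=27)
Op 3: UPDATE b=27 (auto-commit; committed b=27)
Op 4: BEGIN: in_txn=True, pending={}
Op 5: COMMIT: merged [] into committed; committed now {a=15, b=27, d=10, e=27}
Op 6: UPDATE a=15 (auto-commit; committed a=15)
Op 7: UPDATE a=5 (auto-commit; committed a=5)
Op 8: UPDATE e=28 (auto-commit; committed e=28)
After op 8: visible(a) = 5 (pending={}, committed={a=5, b=27, d=10, e=28})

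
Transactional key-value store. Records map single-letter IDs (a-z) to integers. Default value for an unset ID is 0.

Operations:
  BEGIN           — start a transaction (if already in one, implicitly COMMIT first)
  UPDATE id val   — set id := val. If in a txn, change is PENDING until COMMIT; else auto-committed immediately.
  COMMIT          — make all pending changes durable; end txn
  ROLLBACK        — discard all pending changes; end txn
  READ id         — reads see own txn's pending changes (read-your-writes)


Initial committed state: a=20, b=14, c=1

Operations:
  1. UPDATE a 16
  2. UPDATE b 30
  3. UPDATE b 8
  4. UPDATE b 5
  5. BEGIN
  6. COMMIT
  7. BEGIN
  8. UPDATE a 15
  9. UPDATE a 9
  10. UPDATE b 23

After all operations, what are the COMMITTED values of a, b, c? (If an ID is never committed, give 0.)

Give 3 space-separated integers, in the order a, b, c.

Answer: 16 5 1

Derivation:
Initial committed: {a=20, b=14, c=1}
Op 1: UPDATE a=16 (auto-commit; committed a=16)
Op 2: UPDATE b=30 (auto-commit; committed b=30)
Op 3: UPDATE b=8 (auto-commit; committed b=8)
Op 4: UPDATE b=5 (auto-commit; committed b=5)
Op 5: BEGIN: in_txn=True, pending={}
Op 6: COMMIT: merged [] into committed; committed now {a=16, b=5, c=1}
Op 7: BEGIN: in_txn=True, pending={}
Op 8: UPDATE a=15 (pending; pending now {a=15})
Op 9: UPDATE a=9 (pending; pending now {a=9})
Op 10: UPDATE b=23 (pending; pending now {a=9, b=23})
Final committed: {a=16, b=5, c=1}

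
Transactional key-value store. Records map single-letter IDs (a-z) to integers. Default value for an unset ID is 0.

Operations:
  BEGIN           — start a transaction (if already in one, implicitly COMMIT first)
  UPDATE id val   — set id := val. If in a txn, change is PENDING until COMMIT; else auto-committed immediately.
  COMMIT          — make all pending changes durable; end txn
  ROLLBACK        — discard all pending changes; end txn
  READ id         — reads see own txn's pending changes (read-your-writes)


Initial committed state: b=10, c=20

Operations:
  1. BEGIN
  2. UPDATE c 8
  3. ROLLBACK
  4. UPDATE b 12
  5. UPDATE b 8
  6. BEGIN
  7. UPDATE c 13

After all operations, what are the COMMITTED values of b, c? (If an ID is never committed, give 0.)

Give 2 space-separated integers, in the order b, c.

Answer: 8 20

Derivation:
Initial committed: {b=10, c=20}
Op 1: BEGIN: in_txn=True, pending={}
Op 2: UPDATE c=8 (pending; pending now {c=8})
Op 3: ROLLBACK: discarded pending ['c']; in_txn=False
Op 4: UPDATE b=12 (auto-commit; committed b=12)
Op 5: UPDATE b=8 (auto-commit; committed b=8)
Op 6: BEGIN: in_txn=True, pending={}
Op 7: UPDATE c=13 (pending; pending now {c=13})
Final committed: {b=8, c=20}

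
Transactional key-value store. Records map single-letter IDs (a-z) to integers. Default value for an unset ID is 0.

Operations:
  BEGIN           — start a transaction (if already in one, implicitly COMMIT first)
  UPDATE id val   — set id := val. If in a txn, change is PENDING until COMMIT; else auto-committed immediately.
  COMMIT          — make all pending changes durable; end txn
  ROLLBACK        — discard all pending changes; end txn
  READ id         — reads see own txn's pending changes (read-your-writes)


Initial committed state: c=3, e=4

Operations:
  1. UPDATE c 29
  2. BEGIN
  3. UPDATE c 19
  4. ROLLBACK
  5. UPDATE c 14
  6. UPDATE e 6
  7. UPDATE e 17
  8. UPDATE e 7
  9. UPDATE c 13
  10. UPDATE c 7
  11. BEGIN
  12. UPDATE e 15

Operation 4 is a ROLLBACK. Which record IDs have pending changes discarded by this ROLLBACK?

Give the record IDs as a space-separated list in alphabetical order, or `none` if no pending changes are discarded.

Answer: c

Derivation:
Initial committed: {c=3, e=4}
Op 1: UPDATE c=29 (auto-commit; committed c=29)
Op 2: BEGIN: in_txn=True, pending={}
Op 3: UPDATE c=19 (pending; pending now {c=19})
Op 4: ROLLBACK: discarded pending ['c']; in_txn=False
Op 5: UPDATE c=14 (auto-commit; committed c=14)
Op 6: UPDATE e=6 (auto-commit; committed e=6)
Op 7: UPDATE e=17 (auto-commit; committed e=17)
Op 8: UPDATE e=7 (auto-commit; committed e=7)
Op 9: UPDATE c=13 (auto-commit; committed c=13)
Op 10: UPDATE c=7 (auto-commit; committed c=7)
Op 11: BEGIN: in_txn=True, pending={}
Op 12: UPDATE e=15 (pending; pending now {e=15})
ROLLBACK at op 4 discards: ['c']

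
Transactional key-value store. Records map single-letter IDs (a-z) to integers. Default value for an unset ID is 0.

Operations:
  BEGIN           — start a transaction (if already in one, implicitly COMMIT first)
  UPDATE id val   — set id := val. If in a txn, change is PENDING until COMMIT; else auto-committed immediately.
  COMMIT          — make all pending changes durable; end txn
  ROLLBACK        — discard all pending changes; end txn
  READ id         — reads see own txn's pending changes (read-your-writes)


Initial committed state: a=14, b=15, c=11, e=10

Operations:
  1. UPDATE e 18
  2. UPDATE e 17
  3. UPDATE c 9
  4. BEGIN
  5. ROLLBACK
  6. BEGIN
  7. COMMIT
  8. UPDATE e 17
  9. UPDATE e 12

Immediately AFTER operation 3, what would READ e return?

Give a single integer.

Initial committed: {a=14, b=15, c=11, e=10}
Op 1: UPDATE e=18 (auto-commit; committed e=18)
Op 2: UPDATE e=17 (auto-commit; committed e=17)
Op 3: UPDATE c=9 (auto-commit; committed c=9)
After op 3: visible(e) = 17 (pending={}, committed={a=14, b=15, c=9, e=17})

Answer: 17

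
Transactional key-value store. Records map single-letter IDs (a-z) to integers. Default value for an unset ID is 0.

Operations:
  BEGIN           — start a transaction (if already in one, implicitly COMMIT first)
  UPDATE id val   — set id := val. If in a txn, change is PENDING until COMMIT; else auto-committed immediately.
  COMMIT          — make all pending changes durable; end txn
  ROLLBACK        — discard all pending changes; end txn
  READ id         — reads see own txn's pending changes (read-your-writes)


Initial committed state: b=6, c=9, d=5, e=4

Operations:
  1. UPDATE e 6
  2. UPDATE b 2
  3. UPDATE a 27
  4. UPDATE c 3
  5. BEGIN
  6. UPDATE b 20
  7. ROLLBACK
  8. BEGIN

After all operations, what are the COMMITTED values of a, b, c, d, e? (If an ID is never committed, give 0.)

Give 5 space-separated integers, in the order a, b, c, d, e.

Answer: 27 2 3 5 6

Derivation:
Initial committed: {b=6, c=9, d=5, e=4}
Op 1: UPDATE e=6 (auto-commit; committed e=6)
Op 2: UPDATE b=2 (auto-commit; committed b=2)
Op 3: UPDATE a=27 (auto-commit; committed a=27)
Op 4: UPDATE c=3 (auto-commit; committed c=3)
Op 5: BEGIN: in_txn=True, pending={}
Op 6: UPDATE b=20 (pending; pending now {b=20})
Op 7: ROLLBACK: discarded pending ['b']; in_txn=False
Op 8: BEGIN: in_txn=True, pending={}
Final committed: {a=27, b=2, c=3, d=5, e=6}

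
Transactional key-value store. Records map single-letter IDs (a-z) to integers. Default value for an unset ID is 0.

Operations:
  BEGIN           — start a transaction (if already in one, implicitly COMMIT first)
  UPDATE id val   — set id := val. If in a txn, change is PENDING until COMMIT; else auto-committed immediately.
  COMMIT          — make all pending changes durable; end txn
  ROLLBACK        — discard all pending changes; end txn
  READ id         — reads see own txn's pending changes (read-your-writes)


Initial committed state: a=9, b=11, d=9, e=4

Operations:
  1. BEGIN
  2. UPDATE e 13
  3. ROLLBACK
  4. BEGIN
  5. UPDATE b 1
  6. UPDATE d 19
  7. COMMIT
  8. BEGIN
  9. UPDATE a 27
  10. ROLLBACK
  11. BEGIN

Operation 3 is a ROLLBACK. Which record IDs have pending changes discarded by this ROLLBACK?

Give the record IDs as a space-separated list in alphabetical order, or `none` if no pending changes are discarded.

Initial committed: {a=9, b=11, d=9, e=4}
Op 1: BEGIN: in_txn=True, pending={}
Op 2: UPDATE e=13 (pending; pending now {e=13})
Op 3: ROLLBACK: discarded pending ['e']; in_txn=False
Op 4: BEGIN: in_txn=True, pending={}
Op 5: UPDATE b=1 (pending; pending now {b=1})
Op 6: UPDATE d=19 (pending; pending now {b=1, d=19})
Op 7: COMMIT: merged ['b', 'd'] into committed; committed now {a=9, b=1, d=19, e=4}
Op 8: BEGIN: in_txn=True, pending={}
Op 9: UPDATE a=27 (pending; pending now {a=27})
Op 10: ROLLBACK: discarded pending ['a']; in_txn=False
Op 11: BEGIN: in_txn=True, pending={}
ROLLBACK at op 3 discards: ['e']

Answer: e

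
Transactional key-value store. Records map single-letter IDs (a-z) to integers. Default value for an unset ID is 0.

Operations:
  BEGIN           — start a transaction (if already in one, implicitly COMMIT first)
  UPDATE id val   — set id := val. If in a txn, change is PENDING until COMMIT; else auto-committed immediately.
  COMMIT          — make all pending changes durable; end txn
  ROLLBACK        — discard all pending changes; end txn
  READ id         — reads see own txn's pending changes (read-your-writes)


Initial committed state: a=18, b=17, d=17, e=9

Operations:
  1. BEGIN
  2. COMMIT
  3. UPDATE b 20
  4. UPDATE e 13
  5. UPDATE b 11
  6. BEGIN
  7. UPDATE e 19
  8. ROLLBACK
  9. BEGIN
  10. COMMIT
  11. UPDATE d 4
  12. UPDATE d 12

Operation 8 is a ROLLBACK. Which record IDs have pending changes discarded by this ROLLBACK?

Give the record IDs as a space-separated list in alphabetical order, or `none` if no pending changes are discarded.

Answer: e

Derivation:
Initial committed: {a=18, b=17, d=17, e=9}
Op 1: BEGIN: in_txn=True, pending={}
Op 2: COMMIT: merged [] into committed; committed now {a=18, b=17, d=17, e=9}
Op 3: UPDATE b=20 (auto-commit; committed b=20)
Op 4: UPDATE e=13 (auto-commit; committed e=13)
Op 5: UPDATE b=11 (auto-commit; committed b=11)
Op 6: BEGIN: in_txn=True, pending={}
Op 7: UPDATE e=19 (pending; pending now {e=19})
Op 8: ROLLBACK: discarded pending ['e']; in_txn=False
Op 9: BEGIN: in_txn=True, pending={}
Op 10: COMMIT: merged [] into committed; committed now {a=18, b=11, d=17, e=13}
Op 11: UPDATE d=4 (auto-commit; committed d=4)
Op 12: UPDATE d=12 (auto-commit; committed d=12)
ROLLBACK at op 8 discards: ['e']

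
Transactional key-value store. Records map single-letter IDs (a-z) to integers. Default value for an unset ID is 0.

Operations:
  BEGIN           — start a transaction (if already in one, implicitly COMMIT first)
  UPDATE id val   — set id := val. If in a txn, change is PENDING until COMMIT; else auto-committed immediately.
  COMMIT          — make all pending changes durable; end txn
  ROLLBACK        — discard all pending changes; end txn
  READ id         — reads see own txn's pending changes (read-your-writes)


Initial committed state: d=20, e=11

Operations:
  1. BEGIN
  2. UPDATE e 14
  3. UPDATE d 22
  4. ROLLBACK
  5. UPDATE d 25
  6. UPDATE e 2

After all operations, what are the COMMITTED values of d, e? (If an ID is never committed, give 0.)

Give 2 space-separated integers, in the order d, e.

Answer: 25 2

Derivation:
Initial committed: {d=20, e=11}
Op 1: BEGIN: in_txn=True, pending={}
Op 2: UPDATE e=14 (pending; pending now {e=14})
Op 3: UPDATE d=22 (pending; pending now {d=22, e=14})
Op 4: ROLLBACK: discarded pending ['d', 'e']; in_txn=False
Op 5: UPDATE d=25 (auto-commit; committed d=25)
Op 6: UPDATE e=2 (auto-commit; committed e=2)
Final committed: {d=25, e=2}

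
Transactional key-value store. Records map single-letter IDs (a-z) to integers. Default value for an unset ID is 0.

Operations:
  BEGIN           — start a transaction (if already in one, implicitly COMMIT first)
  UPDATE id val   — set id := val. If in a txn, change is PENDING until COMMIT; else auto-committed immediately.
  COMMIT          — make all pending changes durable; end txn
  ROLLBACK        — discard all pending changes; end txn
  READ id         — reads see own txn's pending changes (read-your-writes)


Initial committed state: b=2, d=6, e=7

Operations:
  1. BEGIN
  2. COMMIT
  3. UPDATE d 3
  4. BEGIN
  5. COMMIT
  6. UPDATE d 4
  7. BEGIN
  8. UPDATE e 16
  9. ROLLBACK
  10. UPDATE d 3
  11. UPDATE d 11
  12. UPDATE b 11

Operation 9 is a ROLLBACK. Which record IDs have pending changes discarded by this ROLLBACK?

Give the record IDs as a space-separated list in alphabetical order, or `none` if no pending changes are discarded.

Initial committed: {b=2, d=6, e=7}
Op 1: BEGIN: in_txn=True, pending={}
Op 2: COMMIT: merged [] into committed; committed now {b=2, d=6, e=7}
Op 3: UPDATE d=3 (auto-commit; committed d=3)
Op 4: BEGIN: in_txn=True, pending={}
Op 5: COMMIT: merged [] into committed; committed now {b=2, d=3, e=7}
Op 6: UPDATE d=4 (auto-commit; committed d=4)
Op 7: BEGIN: in_txn=True, pending={}
Op 8: UPDATE e=16 (pending; pending now {e=16})
Op 9: ROLLBACK: discarded pending ['e']; in_txn=False
Op 10: UPDATE d=3 (auto-commit; committed d=3)
Op 11: UPDATE d=11 (auto-commit; committed d=11)
Op 12: UPDATE b=11 (auto-commit; committed b=11)
ROLLBACK at op 9 discards: ['e']

Answer: e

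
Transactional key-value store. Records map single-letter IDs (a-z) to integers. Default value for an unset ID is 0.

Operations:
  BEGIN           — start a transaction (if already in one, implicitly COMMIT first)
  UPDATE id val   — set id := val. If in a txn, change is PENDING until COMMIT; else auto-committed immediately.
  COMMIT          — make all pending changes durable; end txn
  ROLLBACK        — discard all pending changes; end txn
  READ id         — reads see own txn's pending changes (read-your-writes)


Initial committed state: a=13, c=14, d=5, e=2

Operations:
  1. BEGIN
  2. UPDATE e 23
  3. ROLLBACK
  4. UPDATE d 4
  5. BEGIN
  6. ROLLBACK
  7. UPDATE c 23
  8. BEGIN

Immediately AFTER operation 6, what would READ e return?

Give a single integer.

Initial committed: {a=13, c=14, d=5, e=2}
Op 1: BEGIN: in_txn=True, pending={}
Op 2: UPDATE e=23 (pending; pending now {e=23})
Op 3: ROLLBACK: discarded pending ['e']; in_txn=False
Op 4: UPDATE d=4 (auto-commit; committed d=4)
Op 5: BEGIN: in_txn=True, pending={}
Op 6: ROLLBACK: discarded pending []; in_txn=False
After op 6: visible(e) = 2 (pending={}, committed={a=13, c=14, d=4, e=2})

Answer: 2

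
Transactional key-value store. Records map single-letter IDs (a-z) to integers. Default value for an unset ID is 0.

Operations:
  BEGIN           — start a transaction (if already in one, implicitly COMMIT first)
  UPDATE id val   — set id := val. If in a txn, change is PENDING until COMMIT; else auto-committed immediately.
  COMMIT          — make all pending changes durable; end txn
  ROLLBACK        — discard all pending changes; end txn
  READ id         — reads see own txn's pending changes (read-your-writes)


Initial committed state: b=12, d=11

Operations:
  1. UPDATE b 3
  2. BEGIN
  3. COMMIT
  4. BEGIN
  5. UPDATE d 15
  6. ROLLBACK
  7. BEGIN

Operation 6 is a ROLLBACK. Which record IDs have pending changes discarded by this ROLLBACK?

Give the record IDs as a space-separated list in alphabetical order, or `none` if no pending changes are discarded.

Answer: d

Derivation:
Initial committed: {b=12, d=11}
Op 1: UPDATE b=3 (auto-commit; committed b=3)
Op 2: BEGIN: in_txn=True, pending={}
Op 3: COMMIT: merged [] into committed; committed now {b=3, d=11}
Op 4: BEGIN: in_txn=True, pending={}
Op 5: UPDATE d=15 (pending; pending now {d=15})
Op 6: ROLLBACK: discarded pending ['d']; in_txn=False
Op 7: BEGIN: in_txn=True, pending={}
ROLLBACK at op 6 discards: ['d']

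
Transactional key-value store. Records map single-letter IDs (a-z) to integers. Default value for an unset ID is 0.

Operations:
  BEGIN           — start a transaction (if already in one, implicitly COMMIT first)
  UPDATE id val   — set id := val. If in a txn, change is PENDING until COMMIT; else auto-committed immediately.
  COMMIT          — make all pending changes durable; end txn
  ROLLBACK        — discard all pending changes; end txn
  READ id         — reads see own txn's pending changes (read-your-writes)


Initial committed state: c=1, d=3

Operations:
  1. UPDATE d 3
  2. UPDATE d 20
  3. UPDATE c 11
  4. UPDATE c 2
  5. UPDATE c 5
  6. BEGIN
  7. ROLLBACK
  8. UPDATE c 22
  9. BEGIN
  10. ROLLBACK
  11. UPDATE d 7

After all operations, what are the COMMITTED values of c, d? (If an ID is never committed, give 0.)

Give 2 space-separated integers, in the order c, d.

Answer: 22 7

Derivation:
Initial committed: {c=1, d=3}
Op 1: UPDATE d=3 (auto-commit; committed d=3)
Op 2: UPDATE d=20 (auto-commit; committed d=20)
Op 3: UPDATE c=11 (auto-commit; committed c=11)
Op 4: UPDATE c=2 (auto-commit; committed c=2)
Op 5: UPDATE c=5 (auto-commit; committed c=5)
Op 6: BEGIN: in_txn=True, pending={}
Op 7: ROLLBACK: discarded pending []; in_txn=False
Op 8: UPDATE c=22 (auto-commit; committed c=22)
Op 9: BEGIN: in_txn=True, pending={}
Op 10: ROLLBACK: discarded pending []; in_txn=False
Op 11: UPDATE d=7 (auto-commit; committed d=7)
Final committed: {c=22, d=7}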